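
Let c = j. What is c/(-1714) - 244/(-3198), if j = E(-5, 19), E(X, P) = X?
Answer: 217103/2740686 ≈ 0.079215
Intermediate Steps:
j = -5
c = -5
c/(-1714) - 244/(-3198) = -5/(-1714) - 244/(-3198) = -5*(-1/1714) - 244*(-1/3198) = 5/1714 + 122/1599 = 217103/2740686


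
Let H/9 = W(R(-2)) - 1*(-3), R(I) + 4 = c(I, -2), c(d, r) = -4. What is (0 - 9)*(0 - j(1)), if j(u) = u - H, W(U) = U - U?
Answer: -234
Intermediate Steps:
R(I) = -8 (R(I) = -4 - 4 = -8)
W(U) = 0
H = 27 (H = 9*(0 - 1*(-3)) = 9*(0 + 3) = 9*3 = 27)
j(u) = -27 + u (j(u) = u - 1*27 = u - 27 = -27 + u)
(0 - 9)*(0 - j(1)) = (0 - 9)*(0 - (-27 + 1)) = -9*(0 - 1*(-26)) = -9*(0 + 26) = -9*26 = -234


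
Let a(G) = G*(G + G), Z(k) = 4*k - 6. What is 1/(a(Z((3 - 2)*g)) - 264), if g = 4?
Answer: -1/64 ≈ -0.015625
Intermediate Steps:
Z(k) = -6 + 4*k
a(G) = 2*G² (a(G) = G*(2*G) = 2*G²)
1/(a(Z((3 - 2)*g)) - 264) = 1/(2*(-6 + 4*((3 - 2)*4))² - 264) = 1/(2*(-6 + 4*(1*4))² - 264) = 1/(2*(-6 + 4*4)² - 264) = 1/(2*(-6 + 16)² - 264) = 1/(2*10² - 264) = 1/(2*100 - 264) = 1/(200 - 264) = 1/(-64) = -1/64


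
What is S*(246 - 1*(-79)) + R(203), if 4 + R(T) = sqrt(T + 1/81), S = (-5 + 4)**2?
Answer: 321 + 2*sqrt(4111)/9 ≈ 335.25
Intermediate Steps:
S = 1 (S = (-1)**2 = 1)
R(T) = -4 + sqrt(1/81 + T) (R(T) = -4 + sqrt(T + 1/81) = -4 + sqrt(1/81 + T))
S*(246 - 1*(-79)) + R(203) = 1*(246 - 1*(-79)) + (-4 + sqrt(1 + 81*203)/9) = 1*(246 + 79) + (-4 + sqrt(1 + 16443)/9) = 1*325 + (-4 + sqrt(16444)/9) = 325 + (-4 + (2*sqrt(4111))/9) = 325 + (-4 + 2*sqrt(4111)/9) = 321 + 2*sqrt(4111)/9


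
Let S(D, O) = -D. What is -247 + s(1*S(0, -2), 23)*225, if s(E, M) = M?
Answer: 4928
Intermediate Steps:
-247 + s(1*S(0, -2), 23)*225 = -247 + 23*225 = -247 + 5175 = 4928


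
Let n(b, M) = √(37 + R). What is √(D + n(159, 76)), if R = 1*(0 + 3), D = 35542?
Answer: √(35542 + 2*√10) ≈ 188.54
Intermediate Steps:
R = 3 (R = 1*3 = 3)
n(b, M) = 2*√10 (n(b, M) = √(37 + 3) = √40 = 2*√10)
√(D + n(159, 76)) = √(35542 + 2*√10)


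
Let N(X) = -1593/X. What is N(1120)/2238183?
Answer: -177/278529440 ≈ -6.3548e-7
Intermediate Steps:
N(1120)/2238183 = -1593/1120/2238183 = -1593*1/1120*(1/2238183) = -1593/1120*1/2238183 = -177/278529440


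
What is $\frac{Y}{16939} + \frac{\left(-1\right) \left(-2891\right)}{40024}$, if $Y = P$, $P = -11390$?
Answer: $- \frac{406902711}{677966536} \approx -0.60018$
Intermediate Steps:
$Y = -11390$
$\frac{Y}{16939} + \frac{\left(-1\right) \left(-2891\right)}{40024} = - \frac{11390}{16939} + \frac{\left(-1\right) \left(-2891\right)}{40024} = \left(-11390\right) \frac{1}{16939} + 2891 \cdot \frac{1}{40024} = - \frac{11390}{16939} + \frac{2891}{40024} = - \frac{406902711}{677966536}$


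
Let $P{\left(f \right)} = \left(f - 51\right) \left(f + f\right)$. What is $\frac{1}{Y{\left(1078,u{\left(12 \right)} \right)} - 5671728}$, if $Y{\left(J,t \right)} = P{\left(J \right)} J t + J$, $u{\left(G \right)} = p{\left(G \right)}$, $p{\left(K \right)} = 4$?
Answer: $\frac{1}{9542011494} \approx 1.048 \cdot 10^{-10}$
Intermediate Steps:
$u{\left(G \right)} = 4$
$P{\left(f \right)} = 2 f \left(-51 + f\right)$ ($P{\left(f \right)} = \left(-51 + f\right) 2 f = 2 f \left(-51 + f\right)$)
$Y{\left(J,t \right)} = J + 2 t J^{2} \left(-51 + J\right)$ ($Y{\left(J,t \right)} = 2 J \left(-51 + J\right) J t + J = 2 J^{2} \left(-51 + J\right) t + J = 2 t J^{2} \left(-51 + J\right) + J = J + 2 t J^{2} \left(-51 + J\right)$)
$\frac{1}{Y{\left(1078,u{\left(12 \right)} \right)} - 5671728} = \frac{1}{1078 \left(1 + 2 \cdot 1078 \cdot 4 \left(-51 + 1078\right)\right) - 5671728} = \frac{1}{1078 \left(1 + 2 \cdot 1078 \cdot 4 \cdot 1027\right) - 5671728} = \frac{1}{1078 \left(1 + 8856848\right) - 5671728} = \frac{1}{1078 \cdot 8856849 - 5671728} = \frac{1}{9547683222 - 5671728} = \frac{1}{9542011494}$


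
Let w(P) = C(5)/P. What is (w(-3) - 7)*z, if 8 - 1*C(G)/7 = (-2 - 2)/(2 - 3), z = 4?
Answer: -196/3 ≈ -65.333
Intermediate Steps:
C(G) = 28 (C(G) = 56 - 7*(-2 - 2)/(2 - 3) = 56 - (-28)/(-1) = 56 - (-28)*(-1) = 56 - 7*4 = 56 - 28 = 28)
w(P) = 28/P
(w(-3) - 7)*z = (28/(-3) - 7)*4 = (28*(-1/3) - 7)*4 = (-28/3 - 7)*4 = -49/3*4 = -196/3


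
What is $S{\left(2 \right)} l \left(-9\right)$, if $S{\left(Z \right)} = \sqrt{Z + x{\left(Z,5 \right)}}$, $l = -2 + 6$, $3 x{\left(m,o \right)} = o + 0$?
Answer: $- 12 \sqrt{33} \approx -68.935$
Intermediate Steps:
$x{\left(m,o \right)} = \frac{o}{3}$ ($x{\left(m,o \right)} = \frac{o + 0}{3} = \frac{o}{3}$)
$l = 4$
$S{\left(Z \right)} = \sqrt{\frac{5}{3} + Z}$ ($S{\left(Z \right)} = \sqrt{Z + \frac{1}{3} \cdot 5} = \sqrt{Z + \frac{5}{3}} = \sqrt{\frac{5}{3} + Z}$)
$S{\left(2 \right)} l \left(-9\right) = \frac{\sqrt{15 + 9 \cdot 2}}{3} \cdot 4 \left(-9\right) = \frac{\sqrt{15 + 18}}{3} \cdot 4 \left(-9\right) = \frac{\sqrt{33}}{3} \cdot 4 \left(-9\right) = \frac{4 \sqrt{33}}{3} \left(-9\right) = - 12 \sqrt{33}$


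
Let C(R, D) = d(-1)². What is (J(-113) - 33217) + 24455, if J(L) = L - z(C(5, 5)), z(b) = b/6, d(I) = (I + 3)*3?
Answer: -8881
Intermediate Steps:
d(I) = 9 + 3*I (d(I) = (3 + I)*3 = 9 + 3*I)
C(R, D) = 36 (C(R, D) = (9 + 3*(-1))² = (9 - 3)² = 6² = 36)
z(b) = b/6 (z(b) = b*(⅙) = b/6)
J(L) = -6 + L (J(L) = L - 36/6 = L - 1*6 = L - 6 = -6 + L)
(J(-113) - 33217) + 24455 = ((-6 - 113) - 33217) + 24455 = (-119 - 33217) + 24455 = -33336 + 24455 = -8881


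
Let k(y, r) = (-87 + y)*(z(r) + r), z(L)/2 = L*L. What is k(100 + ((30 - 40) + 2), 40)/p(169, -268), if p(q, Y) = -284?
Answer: -4050/71 ≈ -57.042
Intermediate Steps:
z(L) = 2*L² (z(L) = 2*(L*L) = 2*L²)
k(y, r) = (-87 + y)*(r + 2*r²) (k(y, r) = (-87 + y)*(2*r² + r) = (-87 + y)*(r + 2*r²))
k(100 + ((30 - 40) + 2), 40)/p(169, -268) = (40*(-87 + (100 + ((30 - 40) + 2)) - 174*40 + 2*40*(100 + ((30 - 40) + 2))))/(-284) = (40*(-87 + (100 + (-10 + 2)) - 6960 + 2*40*(100 + (-10 + 2))))*(-1/284) = (40*(-87 + (100 - 8) - 6960 + 2*40*(100 - 8)))*(-1/284) = (40*(-87 + 92 - 6960 + 2*40*92))*(-1/284) = (40*(-87 + 92 - 6960 + 7360))*(-1/284) = (40*405)*(-1/284) = 16200*(-1/284) = -4050/71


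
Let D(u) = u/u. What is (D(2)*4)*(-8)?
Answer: -32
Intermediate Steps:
D(u) = 1
(D(2)*4)*(-8) = (1*4)*(-8) = 4*(-8) = -32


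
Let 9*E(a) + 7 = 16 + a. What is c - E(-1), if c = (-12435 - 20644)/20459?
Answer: -461383/184131 ≈ -2.5057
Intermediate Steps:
E(a) = 1 + a/9 (E(a) = -7/9 + (16 + a)/9 = -7/9 + (16/9 + a/9) = 1 + a/9)
c = -33079/20459 (c = -33079*1/20459 = -33079/20459 ≈ -1.6168)
c - E(-1) = -33079/20459 - (1 + (⅑)*(-1)) = -33079/20459 - (1 - ⅑) = -33079/20459 - 1*8/9 = -33079/20459 - 8/9 = -461383/184131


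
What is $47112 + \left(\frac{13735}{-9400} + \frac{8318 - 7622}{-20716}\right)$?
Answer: $\frac{458692376407}{9736520} \approx 47111.0$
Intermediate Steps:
$47112 + \left(\frac{13735}{-9400} + \frac{8318 - 7622}{-20716}\right) = 47112 + \left(13735 \left(- \frac{1}{9400}\right) + 696 \left(- \frac{1}{20716}\right)\right) = 47112 - \frac{14553833}{9736520} = \frac{458692376407}{9736520}$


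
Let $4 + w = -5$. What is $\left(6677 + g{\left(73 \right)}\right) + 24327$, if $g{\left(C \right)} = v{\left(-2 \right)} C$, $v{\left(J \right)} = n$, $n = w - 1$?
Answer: $30274$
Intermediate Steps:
$w = -9$ ($w = -4 - 5 = -9$)
$n = -10$ ($n = -9 - 1 = -10$)
$v{\left(J \right)} = -10$
$g{\left(C \right)} = - 10 C$
$\left(6677 + g{\left(73 \right)}\right) + 24327 = \left(6677 - 730\right) + 24327 = 5947 + 24327 = 30274$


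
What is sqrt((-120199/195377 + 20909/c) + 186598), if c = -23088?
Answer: sqrt(8308632575878314393)/6672876 ≈ 431.97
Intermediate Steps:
sqrt((-120199/195377 + 20909/c) + 186598) = sqrt((-120199/195377 + 20909/(-23088)) + 186598) = sqrt((-120199*1/195377 + 20909*(-1/23088)) + 186598) = sqrt((-120199/195377 - 20909/23088) + 186598) = sqrt(-40593445/26691504 + 186598) = sqrt(4980540669947/26691504) = sqrt(8308632575878314393)/6672876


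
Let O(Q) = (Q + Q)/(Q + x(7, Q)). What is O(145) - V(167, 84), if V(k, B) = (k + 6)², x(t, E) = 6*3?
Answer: -4878137/163 ≈ -29927.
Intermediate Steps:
x(t, E) = 18
O(Q) = 2*Q/(18 + Q) (O(Q) = (Q + Q)/(Q + 18) = (2*Q)/(18 + Q) = 2*Q/(18 + Q))
V(k, B) = (6 + k)²
O(145) - V(167, 84) = 2*145/(18 + 145) - (6 + 167)² = 2*145/163 - 1*173² = 2*145*(1/163) - 1*29929 = 290/163 - 29929 = -4878137/163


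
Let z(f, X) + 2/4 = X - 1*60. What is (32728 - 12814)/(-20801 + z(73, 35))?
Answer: -39828/41653 ≈ -0.95619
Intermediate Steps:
z(f, X) = -121/2 + X (z(f, X) = -½ + (X - 1*60) = -½ + (X - 60) = -½ + (-60 + X) = -121/2 + X)
(32728 - 12814)/(-20801 + z(73, 35)) = (32728 - 12814)/(-20801 + (-121/2 + 35)) = 19914/(-20801 - 51/2) = 19914/(-41653/2) = 19914*(-2/41653) = -39828/41653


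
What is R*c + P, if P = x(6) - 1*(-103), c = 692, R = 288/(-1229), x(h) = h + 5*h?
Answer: -28465/1229 ≈ -23.161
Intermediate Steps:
x(h) = 6*h
R = -288/1229 (R = 288*(-1/1229) = -288/1229 ≈ -0.23434)
P = 139 (P = 6*6 - 1*(-103) = 36 + 103 = 139)
R*c + P = -288/1229*692 + 139 = -199296/1229 + 139 = -28465/1229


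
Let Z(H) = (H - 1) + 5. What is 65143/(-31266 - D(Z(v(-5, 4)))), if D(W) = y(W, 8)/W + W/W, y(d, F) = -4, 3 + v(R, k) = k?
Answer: -325715/156331 ≈ -2.0835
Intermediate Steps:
v(R, k) = -3 + k
Z(H) = 4 + H (Z(H) = (-1 + H) + 5 = 4 + H)
D(W) = 1 - 4/W (D(W) = -4/W + W/W = -4/W + 1 = 1 - 4/W)
65143/(-31266 - D(Z(v(-5, 4)))) = 65143/(-31266 - (-4 + (4 + (-3 + 4)))/(4 + (-3 + 4))) = 65143/(-31266 - (-4 + (4 + 1))/(4 + 1)) = 65143/(-31266 - (-4 + 5)/5) = 65143/(-31266 - 1/5) = 65143/(-156331/5) = 65143*(-5/156331) = -325715/156331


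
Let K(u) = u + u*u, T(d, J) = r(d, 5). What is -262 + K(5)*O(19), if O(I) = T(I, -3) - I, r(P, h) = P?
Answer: -262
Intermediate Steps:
T(d, J) = d
K(u) = u + u**2
O(I) = 0 (O(I) = I - I = 0)
-262 + K(5)*O(19) = -262 + (5*(1 + 5))*0 = -262 + (5*6)*0 = -262 + 30*0 = -262 + 0 = -262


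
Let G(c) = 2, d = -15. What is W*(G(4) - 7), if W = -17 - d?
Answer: 10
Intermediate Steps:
W = -2 (W = -17 - 1*(-15) = -17 + 15 = -2)
W*(G(4) - 7) = -2*(2 - 7) = -2*(-5) = 10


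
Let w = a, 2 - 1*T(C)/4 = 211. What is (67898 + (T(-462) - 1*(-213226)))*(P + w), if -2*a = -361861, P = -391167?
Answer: -58926768112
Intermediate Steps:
T(C) = -836 (T(C) = 8 - 4*211 = 8 - 844 = -836)
a = 361861/2 (a = -1/2*(-361861) = 361861/2 ≈ 1.8093e+5)
w = 361861/2 ≈ 1.8093e+5
(67898 + (T(-462) - 1*(-213226)))*(P + w) = (67898 + (-836 - 1*(-213226)))*(-391167 + 361861/2) = (67898 + (-836 + 213226))*(-420473/2) = (67898 + 212390)*(-420473/2) = 280288*(-420473/2) = -58926768112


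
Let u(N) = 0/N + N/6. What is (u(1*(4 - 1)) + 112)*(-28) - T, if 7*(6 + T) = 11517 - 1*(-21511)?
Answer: -55036/7 ≈ -7862.3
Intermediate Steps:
u(N) = N/6 (u(N) = 0 + N*(⅙) = 0 + N/6 = N/6)
T = 32986/7 (T = -6 + (11517 - 1*(-21511))/7 = -6 + (11517 + 21511)/7 = -6 + (⅐)*33028 = -6 + 33028/7 = 32986/7 ≈ 4712.3)
(u(1*(4 - 1)) + 112)*(-28) - T = ((1*(4 - 1))/6 + 112)*(-28) - 1*32986/7 = ((1*3)/6 + 112)*(-28) - 32986/7 = ((⅙)*3 + 112)*(-28) - 32986/7 = (½ + 112)*(-28) - 32986/7 = (225/2)*(-28) - 32986/7 = -3150 - 32986/7 = -55036/7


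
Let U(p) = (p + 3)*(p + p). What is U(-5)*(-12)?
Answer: -240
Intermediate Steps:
U(p) = 2*p*(3 + p) (U(p) = (3 + p)*(2*p) = 2*p*(3 + p))
U(-5)*(-12) = (2*(-5)*(3 - 5))*(-12) = (2*(-5)*(-2))*(-12) = 20*(-12) = -240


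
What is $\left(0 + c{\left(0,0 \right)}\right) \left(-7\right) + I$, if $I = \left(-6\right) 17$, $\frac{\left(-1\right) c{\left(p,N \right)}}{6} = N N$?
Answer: $-102$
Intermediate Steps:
$c{\left(p,N \right)} = - 6 N^{2}$ ($c{\left(p,N \right)} = - 6 N N = - 6 N^{2}$)
$I = -102$
$\left(0 + c{\left(0,0 \right)}\right) \left(-7\right) + I = \left(0 - 6 \cdot 0^{2}\right) \left(-7\right) - 102 = \left(0 - 0\right) \left(-7\right) - 102 = \left(0 + 0\right) \left(-7\right) - 102 = 0 \left(-7\right) - 102 = 0 - 102 = -102$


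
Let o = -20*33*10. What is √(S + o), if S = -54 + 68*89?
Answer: I*√602 ≈ 24.536*I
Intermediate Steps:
o = -6600 (o = -660*10 = -6600)
S = 5998 (S = -54 + 6052 = 5998)
√(S + o) = √(5998 - 6600) = √(-602) = I*√602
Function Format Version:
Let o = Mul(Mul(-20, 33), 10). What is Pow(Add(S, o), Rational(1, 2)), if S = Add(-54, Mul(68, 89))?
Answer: Mul(I, Pow(602, Rational(1, 2))) ≈ Mul(24.536, I)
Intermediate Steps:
o = -6600 (o = Mul(-660, 10) = -6600)
S = 5998 (S = Add(-54, 6052) = 5998)
Pow(Add(S, o), Rational(1, 2)) = Pow(Add(5998, -6600), Rational(1, 2)) = Pow(-602, Rational(1, 2)) = Mul(I, Pow(602, Rational(1, 2)))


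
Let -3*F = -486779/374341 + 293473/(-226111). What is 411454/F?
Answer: 17413271842632677/36654177127 ≈ 4.7507e+5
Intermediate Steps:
F = 73308354254/84642617851 (F = -(-486779/374341 + 293473/(-226111))/3 = -(-486779*1/374341 + 293473*(-1/226111))/3 = -(-486779/374341 - 293473/226111)/3 = -⅓*(-219925062762/84642617851) = 73308354254/84642617851 ≈ 0.86609)
411454/F = 411454/(73308354254/84642617851) = 411454*(84642617851/73308354254) = 17413271842632677/36654177127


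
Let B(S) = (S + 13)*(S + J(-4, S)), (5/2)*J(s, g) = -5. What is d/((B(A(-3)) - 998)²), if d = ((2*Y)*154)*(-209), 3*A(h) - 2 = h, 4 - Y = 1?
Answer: -3910599/21381376 ≈ -0.18290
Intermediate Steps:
Y = 3 (Y = 4 - 1*1 = 4 - 1 = 3)
A(h) = ⅔ + h/3
J(s, g) = -2 (J(s, g) = (⅖)*(-5) = -2)
B(S) = (-2 + S)*(13 + S) (B(S) = (S + 13)*(S - 2) = (13 + S)*(-2 + S) = (-2 + S)*(13 + S))
d = -193116 (d = ((2*3)*154)*(-209) = (6*154)*(-209) = 924*(-209) = -193116)
d/((B(A(-3)) - 998)²) = -193116/((-26 + (⅔ + (⅓)*(-3))² + 11*(⅔ + (⅓)*(-3))) - 998)² = -193116/((-26 + (⅔ - 1)² + 11*(⅔ - 1)) - 998)² = -193116/((-26 + (-⅓)² + 11*(-⅓)) - 998)² = -193116/((-26 + ⅑ - 11/3) - 998)² = -193116/(-266/9 - 998)² = -193116/((-9248/9)²) = -193116/85525504/81 = -193116*81/85525504 = -3910599/21381376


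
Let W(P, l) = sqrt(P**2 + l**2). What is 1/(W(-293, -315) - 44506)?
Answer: -22253/990299481 - sqrt(185074)/1980598962 ≈ -2.2688e-5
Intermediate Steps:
1/(W(-293, -315) - 44506) = 1/(sqrt((-293)**2 + (-315)**2) - 44506) = 1/(sqrt(85849 + 99225) - 44506) = 1/(sqrt(185074) - 44506) = 1/(-44506 + sqrt(185074))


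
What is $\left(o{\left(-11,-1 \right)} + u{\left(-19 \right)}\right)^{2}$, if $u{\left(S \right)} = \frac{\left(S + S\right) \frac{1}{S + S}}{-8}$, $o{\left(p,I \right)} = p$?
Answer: $\frac{7921}{64} \approx 123.77$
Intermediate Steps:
$u{\left(S \right)} = - \frac{1}{8}$ ($u{\left(S \right)} = \frac{2 S}{2 S} \left(- \frac{1}{8}\right) = 2 S \frac{1}{2 S} \left(- \frac{1}{8}\right) = 1 \left(- \frac{1}{8}\right) = - \frac{1}{8}$)
$\left(o{\left(-11,-1 \right)} + u{\left(-19 \right)}\right)^{2} = \left(-11 - \frac{1}{8}\right)^{2} = \left(- \frac{89}{8}\right)^{2} = \frac{7921}{64}$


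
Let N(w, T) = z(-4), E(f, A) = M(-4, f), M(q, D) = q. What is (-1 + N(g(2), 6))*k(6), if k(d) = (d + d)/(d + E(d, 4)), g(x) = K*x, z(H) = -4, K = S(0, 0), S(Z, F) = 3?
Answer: -30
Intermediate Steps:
K = 3
E(f, A) = -4
g(x) = 3*x
N(w, T) = -4
k(d) = 2*d/(-4 + d) (k(d) = (d + d)/(d - 4) = (2*d)/(-4 + d) = 2*d/(-4 + d))
(-1 + N(g(2), 6))*k(6) = (-1 - 4)*(2*6/(-4 + 6)) = -10*6/2 = -5*6 = -30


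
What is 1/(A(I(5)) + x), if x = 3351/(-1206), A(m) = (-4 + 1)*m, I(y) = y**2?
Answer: -402/31267 ≈ -0.012857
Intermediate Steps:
A(m) = -3*m
x = -1117/402 (x = 3351*(-1/1206) = -1117/402 ≈ -2.7786)
1/(A(I(5)) + x) = 1/(-3*5**2 - 1117/402) = 1/(-3*25 - 1117/402) = 1/(-75 - 1117/402) = 1/(-31267/402) = -402/31267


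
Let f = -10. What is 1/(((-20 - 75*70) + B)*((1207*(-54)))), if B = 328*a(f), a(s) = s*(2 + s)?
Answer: -1/1366782660 ≈ -7.3164e-10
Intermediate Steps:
B = 26240 (B = 328*(-10*(2 - 10)) = 328*(-10*(-8)) = 328*80 = 26240)
1/(((-20 - 75*70) + B)*((1207*(-54)))) = 1/(((-20 - 75*70) + 26240)*((1207*(-54)))) = 1/(((-20 - 5250) + 26240)*(-65178)) = -1/65178/(-5270 + 26240) = -1/65178/20970 = (1/20970)*(-1/65178) = -1/1366782660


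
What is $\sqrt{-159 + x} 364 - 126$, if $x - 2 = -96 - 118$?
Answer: $-126 + 364 i \sqrt{371} \approx -126.0 + 7011.1 i$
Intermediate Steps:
$x = -212$ ($x = 2 - 214 = -212$)
$\sqrt{-159 + x} 364 - 126 = \sqrt{-159 - 212} \cdot 364 - 126 = \sqrt{-371} \cdot 364 - 126 = i \sqrt{371} \cdot 364 - 126 = 364 i \sqrt{371} - 126 = -126 + 364 i \sqrt{371}$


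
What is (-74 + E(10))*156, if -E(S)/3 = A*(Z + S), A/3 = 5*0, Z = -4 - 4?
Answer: -11544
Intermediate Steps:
Z = -8
A = 0 (A = 3*(5*0) = 3*0 = 0)
E(S) = 0 (E(S) = -0*(-8 + S) = -3*0 = 0)
(-74 + E(10))*156 = (-74 + 0)*156 = -74*156 = -11544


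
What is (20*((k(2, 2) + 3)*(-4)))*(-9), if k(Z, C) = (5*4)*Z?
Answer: 30960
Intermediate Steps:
k(Z, C) = 20*Z
(20*((k(2, 2) + 3)*(-4)))*(-9) = (20*((20*2 + 3)*(-4)))*(-9) = (20*((40 + 3)*(-4)))*(-9) = (20*(43*(-4)))*(-9) = (20*(-172))*(-9) = -3440*(-9) = 30960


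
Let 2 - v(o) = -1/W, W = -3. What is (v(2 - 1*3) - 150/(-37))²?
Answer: 403225/12321 ≈ 32.727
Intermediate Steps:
v(o) = 5/3 (v(o) = 2 - (-1)/(-3) = 2 - (-1)*(-1)/3 = 2 - 1*⅓ = 2 - ⅓ = 5/3)
(v(2 - 1*3) - 150/(-37))² = (5/3 - 150/(-37))² = (5/3 - 150*(-1/37))² = (5/3 + 150/37)² = (635/111)² = 403225/12321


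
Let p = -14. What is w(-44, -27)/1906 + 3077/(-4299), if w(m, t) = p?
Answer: -2962474/4096947 ≈ -0.72309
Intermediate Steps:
w(m, t) = -14
w(-44, -27)/1906 + 3077/(-4299) = -14/1906 + 3077/(-4299) = -14*1/1906 + 3077*(-1/4299) = -7/953 - 3077/4299 = -2962474/4096947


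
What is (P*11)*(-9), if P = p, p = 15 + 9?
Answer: -2376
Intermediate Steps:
p = 24
P = 24
(P*11)*(-9) = (24*11)*(-9) = 264*(-9) = -2376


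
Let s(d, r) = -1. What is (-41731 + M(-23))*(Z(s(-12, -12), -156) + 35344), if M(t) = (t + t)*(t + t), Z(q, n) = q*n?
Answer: -1406332500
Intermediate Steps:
Z(q, n) = n*q
M(t) = 4*t**2 (M(t) = (2*t)*(2*t) = 4*t**2)
(-41731 + M(-23))*(Z(s(-12, -12), -156) + 35344) = (-41731 + 4*(-23)**2)*(-156*(-1) + 35344) = (-41731 + 4*529)*(156 + 35344) = (-41731 + 2116)*35500 = -39615*35500 = -1406332500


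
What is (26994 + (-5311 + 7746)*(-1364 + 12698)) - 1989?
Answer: 27623295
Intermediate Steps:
(26994 + (-5311 + 7746)*(-1364 + 12698)) - 1989 = (26994 + 2435*11334) - 1989 = (26994 + 27598290) - 1989 = 27625284 - 1989 = 27623295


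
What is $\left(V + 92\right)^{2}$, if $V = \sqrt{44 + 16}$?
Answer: $8524 + 368 \sqrt{15} \approx 9949.3$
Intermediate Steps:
$V = 2 \sqrt{15}$ ($V = \sqrt{60} = 2 \sqrt{15} \approx 7.746$)
$\left(V + 92\right)^{2} = \left(2 \sqrt{15} + 92\right)^{2} = \left(92 + 2 \sqrt{15}\right)^{2}$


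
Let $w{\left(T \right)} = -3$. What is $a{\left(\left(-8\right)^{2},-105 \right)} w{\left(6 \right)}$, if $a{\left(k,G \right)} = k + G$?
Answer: $123$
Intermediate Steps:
$a{\left(k,G \right)} = G + k$
$a{\left(\left(-8\right)^{2},-105 \right)} w{\left(6 \right)} = \left(-105 + \left(-8\right)^{2}\right) \left(-3\right) = \left(-105 + 64\right) \left(-3\right) = \left(-41\right) \left(-3\right) = 123$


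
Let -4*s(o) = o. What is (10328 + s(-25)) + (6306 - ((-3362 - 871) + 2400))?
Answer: 73893/4 ≈ 18473.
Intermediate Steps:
s(o) = -o/4
(10328 + s(-25)) + (6306 - ((-3362 - 871) + 2400)) = (10328 - 1/4*(-25)) + (6306 - ((-3362 - 871) + 2400)) = (10328 + 25/4) + (6306 - (-4233 + 2400)) = 41337/4 + (6306 - 1*(-1833)) = 41337/4 + (6306 + 1833) = 41337/4 + 8139 = 73893/4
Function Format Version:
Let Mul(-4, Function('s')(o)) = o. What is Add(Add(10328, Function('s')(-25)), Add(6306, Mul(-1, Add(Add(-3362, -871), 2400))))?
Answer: Rational(73893, 4) ≈ 18473.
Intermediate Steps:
Function('s')(o) = Mul(Rational(-1, 4), o)
Add(Add(10328, Function('s')(-25)), Add(6306, Mul(-1, Add(Add(-3362, -871), 2400)))) = Add(Add(10328, Mul(Rational(-1, 4), -25)), Add(6306, Mul(-1, Add(Add(-3362, -871), 2400)))) = Add(Add(10328, Rational(25, 4)), Add(6306, Mul(-1, Add(-4233, 2400)))) = Add(Rational(41337, 4), Add(6306, Mul(-1, -1833))) = Add(Rational(41337, 4), Add(6306, 1833)) = Add(Rational(41337, 4), 8139) = Rational(73893, 4)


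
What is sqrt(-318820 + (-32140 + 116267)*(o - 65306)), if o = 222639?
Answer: sqrt(13235634471) ≈ 1.1505e+5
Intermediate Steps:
sqrt(-318820 + (-32140 + 116267)*(o - 65306)) = sqrt(-318820 + (-32140 + 116267)*(222639 - 65306)) = sqrt(-318820 + 84127*157333) = sqrt(-318820 + 13235953291) = sqrt(13235634471)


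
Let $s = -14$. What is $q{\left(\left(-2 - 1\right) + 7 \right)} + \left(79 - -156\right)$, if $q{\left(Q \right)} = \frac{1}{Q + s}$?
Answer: $\frac{2349}{10} \approx 234.9$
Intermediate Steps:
$q{\left(Q \right)} = \frac{1}{-14 + Q}$ ($q{\left(Q \right)} = \frac{1}{Q - 14} = \frac{1}{-14 + Q}$)
$q{\left(\left(-2 - 1\right) + 7 \right)} + \left(79 - -156\right) = \frac{1}{-14 + \left(\left(-2 - 1\right) + 7\right)} + \left(79 - -156\right) = \frac{1}{-14 + \left(-3 + 7\right)} + \left(79 + 156\right) = \frac{1}{-14 + 4} + 235 = \frac{1}{-10} + 235 = - \frac{1}{10} + 235 = \frac{2349}{10}$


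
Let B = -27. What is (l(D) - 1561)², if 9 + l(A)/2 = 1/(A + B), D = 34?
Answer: 122124601/49 ≈ 2.4923e+6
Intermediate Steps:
l(A) = -18 + 2/(-27 + A) (l(A) = -18 + 2/(A - 27) = -18 + 2/(-27 + A))
(l(D) - 1561)² = (2*(244 - 9*34)/(-27 + 34) - 1561)² = (2*(244 - 306)/7 - 1561)² = (2*(⅐)*(-62) - 1561)² = (-124/7 - 1561)² = (-11051/7)² = 122124601/49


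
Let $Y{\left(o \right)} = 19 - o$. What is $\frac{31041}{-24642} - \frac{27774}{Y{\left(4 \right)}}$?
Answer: $- \frac{25365649}{13690} \approx -1852.9$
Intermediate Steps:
$\frac{31041}{-24642} - \frac{27774}{Y{\left(4 \right)}} = \frac{31041}{-24642} - \frac{27774}{19 - 4} = 31041 \left(- \frac{1}{24642}\right) - \frac{27774}{19 - 4} = - \frac{3449}{2738} - \frac{27774}{15} = - \frac{3449}{2738} - \frac{9258}{5} = - \frac{25365649}{13690}$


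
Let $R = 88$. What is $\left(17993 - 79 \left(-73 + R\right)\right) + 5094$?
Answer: $21902$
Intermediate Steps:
$\left(17993 - 79 \left(-73 + R\right)\right) + 5094 = \left(17993 - 79 \left(-73 + 88\right)\right) + 5094 = \left(17993 - 1185\right) + 5094 = 16808 + 5094 = 21902$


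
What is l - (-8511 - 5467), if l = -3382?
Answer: 10596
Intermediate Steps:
l - (-8511 - 5467) = -3382 - (-8511 - 5467) = -3382 - 1*(-13978) = -3382 + 13978 = 10596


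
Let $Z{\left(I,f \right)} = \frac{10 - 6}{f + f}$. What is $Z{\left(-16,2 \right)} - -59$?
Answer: $60$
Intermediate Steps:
$Z{\left(I,f \right)} = \frac{2}{f}$ ($Z{\left(I,f \right)} = \frac{4}{2 f} = 4 \frac{1}{2 f} = \frac{2}{f}$)
$Z{\left(-16,2 \right)} - -59 = \frac{2}{2} - -59 = 2 \cdot \frac{1}{2} + 59 = 1 + 59 = 60$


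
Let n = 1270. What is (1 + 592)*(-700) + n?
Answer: -413830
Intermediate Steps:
(1 + 592)*(-700) + n = (1 + 592)*(-700) + 1270 = 593*(-700) + 1270 = -415100 + 1270 = -413830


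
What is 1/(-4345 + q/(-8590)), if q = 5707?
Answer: -8590/37329257 ≈ -0.00023011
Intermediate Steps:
1/(-4345 + q/(-8590)) = 1/(-4345 + 5707/(-8590)) = 1/(-4345 + 5707*(-1/8590)) = 1/(-4345 - 5707/8590) = 1/(-37329257/8590) = -8590/37329257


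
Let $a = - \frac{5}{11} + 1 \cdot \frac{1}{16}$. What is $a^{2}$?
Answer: $\frac{4761}{30976} \approx 0.1537$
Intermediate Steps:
$a = - \frac{69}{176}$ ($a = \left(-5\right) \frac{1}{11} + 1 \cdot \frac{1}{16} = - \frac{5}{11} + \frac{1}{16} = - \frac{69}{176} \approx -0.39205$)
$a^{2} = \left(- \frac{69}{176}\right)^{2} = \frac{4761}{30976}$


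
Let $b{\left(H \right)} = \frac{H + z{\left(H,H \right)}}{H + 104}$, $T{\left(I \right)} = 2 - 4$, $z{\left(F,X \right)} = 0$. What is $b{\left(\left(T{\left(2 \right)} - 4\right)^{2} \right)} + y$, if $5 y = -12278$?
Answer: $- \frac{85937}{35} \approx -2455.3$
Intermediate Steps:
$T{\left(I \right)} = -2$ ($T{\left(I \right)} = 2 - 4 = -2$)
$b{\left(H \right)} = \frac{H}{104 + H}$ ($b{\left(H \right)} = \frac{H + 0}{H + 104} = \frac{H}{104 + H}$)
$y = - \frac{12278}{5}$ ($y = \frac{1}{5} \left(-12278\right) = - \frac{12278}{5} \approx -2455.6$)
$b{\left(\left(T{\left(2 \right)} - 4\right)^{2} \right)} + y = \frac{\left(-2 - 4\right)^{2}}{104 + \left(-2 - 4\right)^{2}} - \frac{12278}{5} = \frac{\left(-6\right)^{2}}{104 + \left(-6\right)^{2}} - \frac{12278}{5} = \frac{36}{104 + 36} - \frac{12278}{5} = \frac{36}{140} - \frac{12278}{5} = 36 \cdot \frac{1}{140} - \frac{12278}{5} = \frac{9}{35} - \frac{12278}{5} = - \frac{85937}{35}$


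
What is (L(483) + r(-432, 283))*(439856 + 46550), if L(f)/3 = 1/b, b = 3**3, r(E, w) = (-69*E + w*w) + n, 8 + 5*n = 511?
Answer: 2407659600182/45 ≈ 5.3504e+10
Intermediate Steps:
n = 503/5 (n = -8/5 + (1/5)*511 = -8/5 + 511/5 = 503/5 ≈ 100.60)
r(E, w) = 503/5 + w**2 - 69*E (r(E, w) = (-69*E + w*w) + 503/5 = (-69*E + w**2) + 503/5 = (w**2 - 69*E) + 503/5 = 503/5 + w**2 - 69*E)
b = 27
L(f) = 1/9 (L(f) = 3/27 = 3*(1/27) = 1/9)
(L(483) + r(-432, 283))*(439856 + 46550) = (1/9 + (503/5 + 283**2 - 69*(-432)))*(439856 + 46550) = (1/9 + (503/5 + 80089 + 29808))*486406 = (1/9 + 549988/5)*486406 = (4949897/45)*486406 = 2407659600182/45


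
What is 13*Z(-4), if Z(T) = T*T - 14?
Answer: 26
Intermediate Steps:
Z(T) = -14 + T² (Z(T) = T² - 14 = -14 + T²)
13*Z(-4) = 13*(-14 + (-4)²) = 13*(-14 + 16) = 13*2 = 26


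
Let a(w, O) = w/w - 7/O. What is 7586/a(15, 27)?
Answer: 102411/10 ≈ 10241.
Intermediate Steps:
a(w, O) = 1 - 7/O
7586/a(15, 27) = 7586/(((-7 + 27)/27)) = 7586/(((1/27)*20)) = 7586/(20/27) = 7586*(27/20) = 102411/10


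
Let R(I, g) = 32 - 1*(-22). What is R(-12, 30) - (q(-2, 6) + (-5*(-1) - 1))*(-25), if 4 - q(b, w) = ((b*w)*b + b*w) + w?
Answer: -196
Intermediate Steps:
q(b, w) = 4 - w - b*w - w*b² (q(b, w) = 4 - (((b*w)*b + b*w) + w) = 4 - ((w*b² + b*w) + w) = 4 - ((b*w + w*b²) + w) = 4 - (w + b*w + w*b²) = 4 + (-w - b*w - w*b²) = 4 - w - b*w - w*b²)
R(I, g) = 54 (R(I, g) = 32 + 22 = 54)
R(-12, 30) - (q(-2, 6) + (-5*(-1) - 1))*(-25) = 54 - ((4 - 1*6 - 1*(-2)*6 - 1*6*(-2)²) + (-5*(-1) - 1))*(-25) = 54 - ((4 - 6 + 12 - 1*6*4) + (5 - 1))*(-25) = 54 - ((4 - 6 + 12 - 24) + 4)*(-25) = 54 - (-14 + 4)*(-25) = 54 - (-10)*(-25) = 54 - 1*250 = 54 - 250 = -196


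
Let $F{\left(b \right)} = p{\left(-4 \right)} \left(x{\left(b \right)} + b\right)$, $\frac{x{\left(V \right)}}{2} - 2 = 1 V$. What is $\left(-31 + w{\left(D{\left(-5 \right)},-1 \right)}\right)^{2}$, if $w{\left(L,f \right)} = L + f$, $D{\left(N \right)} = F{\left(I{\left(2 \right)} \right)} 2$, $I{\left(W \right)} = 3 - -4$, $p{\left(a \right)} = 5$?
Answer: $47524$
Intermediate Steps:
$I{\left(W \right)} = 7$ ($I{\left(W \right)} = 3 + 4 = 7$)
$x{\left(V \right)} = 4 + 2 V$ ($x{\left(V \right)} = 4 + 2 \cdot 1 V = 4 + 2 V$)
$F{\left(b \right)} = 20 + 15 b$ ($F{\left(b \right)} = 5 \left(\left(4 + 2 b\right) + b\right) = 5 \left(4 + 3 b\right) = 20 + 15 b$)
$D{\left(N \right)} = 250$ ($D{\left(N \right)} = \left(20 + 15 \cdot 7\right) 2 = \left(20 + 105\right) 2 = 125 \cdot 2 = 250$)
$\left(-31 + w{\left(D{\left(-5 \right)},-1 \right)}\right)^{2} = \left(-31 + \left(250 - 1\right)\right)^{2} = \left(-31 + 249\right)^{2} = 218^{2} = 47524$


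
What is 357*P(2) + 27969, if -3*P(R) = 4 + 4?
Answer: 27017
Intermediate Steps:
P(R) = -8/3 (P(R) = -(4 + 4)/3 = -1/3*8 = -8/3)
357*P(2) + 27969 = 357*(-8/3) + 27969 = -952 + 27969 = 27017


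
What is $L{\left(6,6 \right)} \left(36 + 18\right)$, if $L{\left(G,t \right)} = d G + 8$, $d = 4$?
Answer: $1728$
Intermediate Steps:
$L{\left(G,t \right)} = 8 + 4 G$ ($L{\left(G,t \right)} = 4 G + 8 = 8 + 4 G$)
$L{\left(6,6 \right)} \left(36 + 18\right) = \left(8 + 4 \cdot 6\right) \left(36 + 18\right) = \left(8 + 24\right) 54 = 32 \cdot 54 = 1728$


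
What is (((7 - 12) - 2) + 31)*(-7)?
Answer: -168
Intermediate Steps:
(((7 - 12) - 2) + 31)*(-7) = ((-5 - 2) + 31)*(-7) = (-7 + 31)*(-7) = 24*(-7) = -168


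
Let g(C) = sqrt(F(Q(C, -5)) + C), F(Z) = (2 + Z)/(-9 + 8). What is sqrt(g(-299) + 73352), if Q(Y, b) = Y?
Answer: sqrt(73352 + I*sqrt(2)) ≈ 270.84 + 0.003*I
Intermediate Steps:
F(Z) = -2 - Z (F(Z) = (2 + Z)/(-1) = (2 + Z)*(-1) = -2 - Z)
g(C) = I*sqrt(2) (g(C) = sqrt((-2 - C) + C) = sqrt(-2) = I*sqrt(2))
sqrt(g(-299) + 73352) = sqrt(I*sqrt(2) + 73352) = sqrt(73352 + I*sqrt(2))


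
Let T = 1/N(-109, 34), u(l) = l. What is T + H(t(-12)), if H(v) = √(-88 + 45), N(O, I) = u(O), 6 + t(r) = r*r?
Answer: -1/109 + I*√43 ≈ -0.0091743 + 6.5574*I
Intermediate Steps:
t(r) = -6 + r² (t(r) = -6 + r*r = -6 + r²)
N(O, I) = O
H(v) = I*√43 (H(v) = √(-43) = I*√43)
T = -1/109 (T = 1/(-109) = -1/109 ≈ -0.0091743)
T + H(t(-12)) = -1/109 + I*√43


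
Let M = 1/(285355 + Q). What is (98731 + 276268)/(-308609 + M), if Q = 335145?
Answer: -8023685500/6603168431 ≈ -1.2151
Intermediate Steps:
M = 1/620500 (M = 1/(285355 + 335145) = 1/620500 ≈ 1.6116e-6)
(98731 + 276268)/(-308609 + M) = (98731 + 276268)/(-308609 + 1/620500) = 374999/(-191491884499/620500) = 374999*(-620500/191491884499) = -8023685500/6603168431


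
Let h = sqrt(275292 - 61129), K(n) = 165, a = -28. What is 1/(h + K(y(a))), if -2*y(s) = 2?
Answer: -165/186938 + sqrt(214163)/186938 ≈ 0.0015929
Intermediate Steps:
y(s) = -1 (y(s) = -1/2*2 = -1)
h = sqrt(214163) ≈ 462.78
1/(h + K(y(a))) = 1/(sqrt(214163) + 165) = 1/(165 + sqrt(214163))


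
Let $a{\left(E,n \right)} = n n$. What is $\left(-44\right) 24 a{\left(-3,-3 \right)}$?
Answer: $-9504$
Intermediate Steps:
$a{\left(E,n \right)} = n^{2}$
$\left(-44\right) 24 a{\left(-3,-3 \right)} = \left(-44\right) 24 \left(-3\right)^{2} = \left(-1056\right) 9 = -9504$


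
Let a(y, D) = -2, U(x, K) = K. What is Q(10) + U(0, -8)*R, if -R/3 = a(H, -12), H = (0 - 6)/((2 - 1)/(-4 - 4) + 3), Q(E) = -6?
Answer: -54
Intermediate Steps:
H = -48/23 (H = -6/(1/(-8) + 3) = -6/(1*(-⅛) + 3) = -6/(-⅛ + 3) = -6/23/8 = -6*8/23 = -48/23 ≈ -2.0870)
R = 6 (R = -3*(-2) = 6)
Q(10) + U(0, -8)*R = -6 - 8*6 = -6 - 48 = -54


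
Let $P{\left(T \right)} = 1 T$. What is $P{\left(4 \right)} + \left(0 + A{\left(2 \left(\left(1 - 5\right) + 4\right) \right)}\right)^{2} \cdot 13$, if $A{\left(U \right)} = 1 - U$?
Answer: $17$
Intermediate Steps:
$P{\left(T \right)} = T$
$P{\left(4 \right)} + \left(0 + A{\left(2 \left(\left(1 - 5\right) + 4\right) \right)}\right)^{2} \cdot 13 = 4 + \left(0 + \left(1 - 2 \left(\left(1 - 5\right) + 4\right)\right)\right)^{2} \cdot 13 = 4 + \left(0 + \left(1 - 2 \left(-4 + 4\right)\right)\right)^{2} \cdot 13 = 4 + \left(0 + \left(1 - 2 \cdot 0\right)\right)^{2} \cdot 13 = 4 + \left(0 + \left(1 - 0\right)\right)^{2} \cdot 13 = 4 + \left(0 + \left(1 + 0\right)\right)^{2} \cdot 13 = 4 + \left(0 + 1\right)^{2} \cdot 13 = 4 + 1^{2} \cdot 13 = 4 + 1 \cdot 13 = 4 + 13 = 17$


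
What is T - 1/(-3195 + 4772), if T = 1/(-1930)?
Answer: -3507/3043610 ≈ -0.0011523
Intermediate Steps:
T = -1/1930 ≈ -0.00051813
T - 1/(-3195 + 4772) = -1/1930 - 1/(-3195 + 4772) = -1/1930 - 1/1577 = -3507/3043610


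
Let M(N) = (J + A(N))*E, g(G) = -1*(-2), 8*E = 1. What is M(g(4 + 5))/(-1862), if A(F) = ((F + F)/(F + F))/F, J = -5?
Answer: 9/29792 ≈ 0.00030209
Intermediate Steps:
E = ⅛ (E = (⅛)*1 = ⅛ ≈ 0.12500)
A(F) = 1/F (A(F) = ((2*F)/((2*F)))/F = ((2*F)*(1/(2*F)))/F = 1/F)
g(G) = 2
M(N) = -5/8 + 1/(8*N) (M(N) = (-5 + 1/N)*(⅛) = -5/8 + 1/(8*N))
M(g(4 + 5))/(-1862) = ((⅛)*(1 - 5*2)/2)/(-1862) = ((⅛)*(½)*(1 - 10))*(-1/1862) = ((⅛)*(½)*(-9))*(-1/1862) = -9/16*(-1/1862) = 9/29792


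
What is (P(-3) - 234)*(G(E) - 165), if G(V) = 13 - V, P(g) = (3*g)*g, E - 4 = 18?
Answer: 36018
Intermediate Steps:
E = 22 (E = 4 + 18 = 22)
P(g) = 3*g**2
(P(-3) - 234)*(G(E) - 165) = (3*(-3)**2 - 234)*((13 - 1*22) - 165) = (3*9 - 234)*((13 - 22) - 165) = (27 - 234)*(-9 - 165) = -207*(-174) = 36018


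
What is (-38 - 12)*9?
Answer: -450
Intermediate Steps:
(-38 - 12)*9 = -50*9 = -450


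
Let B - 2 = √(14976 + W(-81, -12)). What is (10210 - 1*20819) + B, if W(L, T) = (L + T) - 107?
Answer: -10607 + 2*√3694 ≈ -10485.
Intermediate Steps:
W(L, T) = -107 + L + T
B = 2 + 2*√3694 (B = 2 + √(14976 + (-107 - 81 - 12)) = 2 + √(14976 - 200) = 2 + √14776 = 2 + 2*√3694 ≈ 123.56)
(10210 - 1*20819) + B = (10210 - 1*20819) + (2 + 2*√3694) = (10210 - 20819) + (2 + 2*√3694) = -10609 + (2 + 2*√3694) = -10607 + 2*√3694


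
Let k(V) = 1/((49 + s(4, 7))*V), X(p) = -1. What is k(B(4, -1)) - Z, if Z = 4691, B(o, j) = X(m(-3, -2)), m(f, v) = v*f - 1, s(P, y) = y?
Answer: -262697/56 ≈ -4691.0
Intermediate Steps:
m(f, v) = -1 + f*v (m(f, v) = f*v - 1 = -1 + f*v)
B(o, j) = -1
k(V) = 1/(56*V) (k(V) = 1/((49 + 7)*V) = 1/(56*V))
k(B(4, -1)) - Z = (1/56)/(-1) - 1*4691 = (1/56)*(-1) - 4691 = -1/56 - 4691 = -262697/56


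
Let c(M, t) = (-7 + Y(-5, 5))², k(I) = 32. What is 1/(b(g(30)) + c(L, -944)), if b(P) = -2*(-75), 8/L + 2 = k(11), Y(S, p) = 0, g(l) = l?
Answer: 1/199 ≈ 0.0050251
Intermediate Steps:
L = 4/15 (L = 8/(-2 + 32) = 8/30 = 8*(1/30) = 4/15 ≈ 0.26667)
c(M, t) = 49 (c(M, t) = (-7 + 0)² = (-7)² = 49)
b(P) = 150
1/(b(g(30)) + c(L, -944)) = 1/(150 + 49) = 1/199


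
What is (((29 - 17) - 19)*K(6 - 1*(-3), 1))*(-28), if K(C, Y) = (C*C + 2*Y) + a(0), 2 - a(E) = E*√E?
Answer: 16660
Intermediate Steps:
a(E) = 2 - E^(3/2) (a(E) = 2 - E*√E = 2 - E^(3/2))
K(C, Y) = 2 + C² + 2*Y (K(C, Y) = (C*C + 2*Y) + (2 - 0^(3/2)) = (C² + 2*Y) + (2 - 1*0) = (C² + 2*Y) + (2 + 0) = (C² + 2*Y) + 2 = 2 + C² + 2*Y)
(((29 - 17) - 19)*K(6 - 1*(-3), 1))*(-28) = (((29 - 17) - 19)*(2 + (6 - 1*(-3))² + 2*1))*(-28) = ((12 - 19)*(2 + (6 + 3)² + 2))*(-28) = -7*(2 + 9² + 2)*(-28) = -7*(2 + 81 + 2)*(-28) = -7*85*(-28) = -595*(-28) = 16660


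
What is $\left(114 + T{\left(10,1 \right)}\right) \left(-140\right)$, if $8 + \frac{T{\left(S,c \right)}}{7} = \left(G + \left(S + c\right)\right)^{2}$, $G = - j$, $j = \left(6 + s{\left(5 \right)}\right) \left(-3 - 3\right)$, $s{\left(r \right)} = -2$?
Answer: $-1208620$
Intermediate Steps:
$j = -24$ ($j = \left(6 - 2\right) \left(-3 - 3\right) = 4 \left(-6\right) = -24$)
$G = 24$ ($G = \left(-1\right) \left(-24\right) = 24$)
$T{\left(S,c \right)} = -56 + 7 \left(24 + S + c\right)^{2}$ ($T{\left(S,c \right)} = -56 + 7 \left(24 + \left(S + c\right)\right)^{2} = -56 + 7 \left(24 + S + c\right)^{2}$)
$\left(114 + T{\left(10,1 \right)}\right) \left(-140\right) = \left(114 - \left(56 - 7 \left(24 + 10 + 1\right)^{2}\right)\right) \left(-140\right) = \left(114 - \left(56 - 7 \cdot 35^{2}\right)\right) \left(-140\right) = \left(114 + \left(-56 + 7 \cdot 1225\right)\right) \left(-140\right) = \left(114 + \left(-56 + 8575\right)\right) \left(-140\right) = \left(114 + 8519\right) \left(-140\right) = 8633 \left(-140\right) = -1208620$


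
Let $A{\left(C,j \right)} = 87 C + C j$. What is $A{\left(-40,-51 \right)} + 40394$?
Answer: $38954$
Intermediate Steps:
$A{\left(-40,-51 \right)} + 40394 = - 40 \left(87 - 51\right) + 40394 = \left(-40\right) 36 + 40394 = -1440 + 40394 = 38954$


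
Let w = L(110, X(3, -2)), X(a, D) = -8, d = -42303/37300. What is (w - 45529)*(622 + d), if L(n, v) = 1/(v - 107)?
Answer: -30313261282823/1072375 ≈ -2.8267e+7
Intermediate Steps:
d = -42303/37300 (d = -42303*1/37300 = -42303/37300 ≈ -1.1341)
L(n, v) = 1/(-107 + v)
w = -1/115 (w = 1/(-107 - 8) = 1/(-115) = -1/115 ≈ -0.0086956)
(w - 45529)*(622 + d) = (-1/115 - 45529)*(622 - 42303/37300) = -5235836/115*23158297/37300 = -30313261282823/1072375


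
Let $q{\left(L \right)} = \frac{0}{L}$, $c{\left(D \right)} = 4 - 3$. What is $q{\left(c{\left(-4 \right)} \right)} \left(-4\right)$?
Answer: $0$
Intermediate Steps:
$c{\left(D \right)} = 1$
$q{\left(L \right)} = 0$
$q{\left(c{\left(-4 \right)} \right)} \left(-4\right) = 0 \left(-4\right) = 0$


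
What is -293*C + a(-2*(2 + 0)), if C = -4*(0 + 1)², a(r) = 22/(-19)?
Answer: 22246/19 ≈ 1170.8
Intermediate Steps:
a(r) = -22/19 (a(r) = 22*(-1/19) = -22/19)
C = -4 (C = -4*1² = -4*1 = -4)
-293*C + a(-2*(2 + 0)) = -293*(-4) - 22/19 = 1172 - 22/19 = 22246/19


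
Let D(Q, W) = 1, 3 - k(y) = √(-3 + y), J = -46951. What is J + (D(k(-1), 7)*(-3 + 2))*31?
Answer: -46982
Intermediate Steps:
k(y) = 3 - √(-3 + y)
J + (D(k(-1), 7)*(-3 + 2))*31 = -46951 + (1*(-3 + 2))*31 = -46951 + (1*(-1))*31 = -46951 - 1*31 = -46951 - 31 = -46982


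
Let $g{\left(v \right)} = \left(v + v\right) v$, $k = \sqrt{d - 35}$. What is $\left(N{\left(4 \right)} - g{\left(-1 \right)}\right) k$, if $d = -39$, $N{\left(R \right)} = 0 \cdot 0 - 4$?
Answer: $- 6 i \sqrt{74} \approx - 51.614 i$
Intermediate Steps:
$N{\left(R \right)} = -4$ ($N{\left(R \right)} = 0 - 4 = -4$)
$k = i \sqrt{74}$ ($k = \sqrt{-39 - 35} = \sqrt{-74} = i \sqrt{74} \approx 8.6023 i$)
$g{\left(v \right)} = 2 v^{2}$ ($g{\left(v \right)} = 2 v v = 2 v^{2}$)
$\left(N{\left(4 \right)} - g{\left(-1 \right)}\right) k = \left(-4 - 2 \left(-1\right)^{2}\right) i \sqrt{74} = \left(-4 - 2 \cdot 1\right) i \sqrt{74} = \left(-4 - 2\right) i \sqrt{74} = - 6 i \sqrt{74}$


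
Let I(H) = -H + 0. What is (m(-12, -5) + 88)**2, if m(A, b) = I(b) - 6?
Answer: 7569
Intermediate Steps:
I(H) = -H
m(A, b) = -6 - b (m(A, b) = -b - 6 = -6 - b)
(m(-12, -5) + 88)**2 = ((-6 - 1*(-5)) + 88)**2 = ((-6 + 5) + 88)**2 = (-1 + 88)**2 = 87**2 = 7569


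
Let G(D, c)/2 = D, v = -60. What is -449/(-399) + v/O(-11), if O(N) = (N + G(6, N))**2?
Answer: -23491/399 ≈ -58.875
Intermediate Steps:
G(D, c) = 2*D
O(N) = (12 + N)**2 (O(N) = (N + 2*6)**2 = (N + 12)**2 = (12 + N)**2)
-449/(-399) + v/O(-11) = -449/(-399) - 60/(12 - 11)**2 = -449*(-1/399) - 60/(1**2) = 449/399 - 60/1 = 449/399 - 60*1 = 449/399 - 60 = -23491/399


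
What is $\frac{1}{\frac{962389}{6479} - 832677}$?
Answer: $- \frac{6479}{5393951894} \approx -1.2012 \cdot 10^{-6}$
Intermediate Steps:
$\frac{1}{\frac{962389}{6479} - 832677} = \frac{1}{- \frac{5393951894}{6479}} = - \frac{6479}{5393951894}$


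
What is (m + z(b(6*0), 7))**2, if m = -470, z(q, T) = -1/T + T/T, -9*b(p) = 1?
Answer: 10784656/49 ≈ 2.2010e+5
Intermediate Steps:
b(p) = -1/9 (b(p) = -1/9*1 = -1/9)
z(q, T) = 1 - 1/T (z(q, T) = -1/T + 1 = 1 - 1/T)
(m + z(b(6*0), 7))**2 = (-470 + (-1 + 7)/7)**2 = (-470 + (1/7)*6)**2 = (-470 + 6/7)**2 = (-3284/7)**2 = 10784656/49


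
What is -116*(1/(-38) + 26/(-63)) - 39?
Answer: 14275/1197 ≈ 11.926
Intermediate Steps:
-116*(1/(-38) + 26/(-63)) - 39 = -116*(1*(-1/38) + 26*(-1/63)) - 39 = -116*(-1/38 - 26/63) - 39 = -116*(-1051/2394) - 39 = 60958/1197 - 39 = 14275/1197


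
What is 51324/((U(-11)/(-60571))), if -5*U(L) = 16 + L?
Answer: 3108746004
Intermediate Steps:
U(L) = -16/5 - L/5 (U(L) = -(16 + L)/5 = -16/5 - L/5)
51324/((U(-11)/(-60571))) = 51324/(((-16/5 - ⅕*(-11))/(-60571))) = 51324/(((-16/5 + 11/5)*(-1/60571))) = 51324/((-1*(-1/60571))) = 51324/(1/60571) = 51324*60571 = 3108746004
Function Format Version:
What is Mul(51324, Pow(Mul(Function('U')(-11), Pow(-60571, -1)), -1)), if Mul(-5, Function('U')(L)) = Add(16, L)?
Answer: 3108746004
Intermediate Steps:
Function('U')(L) = Add(Rational(-16, 5), Mul(Rational(-1, 5), L)) (Function('U')(L) = Mul(Rational(-1, 5), Add(16, L)) = Add(Rational(-16, 5), Mul(Rational(-1, 5), L)))
Mul(51324, Pow(Mul(Function('U')(-11), Pow(-60571, -1)), -1)) = Mul(51324, Pow(Mul(Add(Rational(-16, 5), Mul(Rational(-1, 5), -11)), Pow(-60571, -1)), -1)) = Mul(51324, Pow(Mul(Add(Rational(-16, 5), Rational(11, 5)), Rational(-1, 60571)), -1)) = Mul(51324, Pow(Mul(-1, Rational(-1, 60571)), -1)) = Mul(51324, Pow(Rational(1, 60571), -1)) = Mul(51324, 60571) = 3108746004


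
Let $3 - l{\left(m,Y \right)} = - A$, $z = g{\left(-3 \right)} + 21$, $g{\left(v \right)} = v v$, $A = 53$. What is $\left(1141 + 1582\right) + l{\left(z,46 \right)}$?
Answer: $2779$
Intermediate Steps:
$g{\left(v \right)} = v^{2}$
$z = 30$ ($z = \left(-3\right)^{2} + 21 = 9 + 21 = 30$)
$l{\left(m,Y \right)} = 56$ ($l{\left(m,Y \right)} = 3 - \left(-1\right) 53 = 3 - -53 = 3 + 53 = 56$)
$\left(1141 + 1582\right) + l{\left(z,46 \right)} = \left(1141 + 1582\right) + 56 = 2723 + 56 = 2779$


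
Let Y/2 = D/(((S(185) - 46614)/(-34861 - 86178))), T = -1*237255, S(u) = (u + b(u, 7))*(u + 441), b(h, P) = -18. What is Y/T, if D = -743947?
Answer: -90046600933/6871853820 ≈ -13.104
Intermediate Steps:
S(u) = (-18 + u)*(441 + u) (S(u) = (u - 18)*(u + 441) = (-18 + u)*(441 + u))
T = -237255
Y = 90046600933/28964 (Y = 2*(-743947*(-34861 - 86178)/((-7938 + 185² + 423*185) - 46614)) = 2*(-743947*(-121039/((-7938 + 34225 + 78255) - 46614))) = 2*(-743947*(-121039/(104542 - 46614))) = 2*(-743947/(57928*(-1/121039))) = 2*(-743947/(-57928/121039)) = 2*(-743947*(-121039/57928)) = 2*(90046600933/57928) = 90046600933/28964 ≈ 3.1089e+6)
Y/T = (90046600933/28964)/(-237255) = (90046600933/28964)*(-1/237255) = -90046600933/6871853820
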